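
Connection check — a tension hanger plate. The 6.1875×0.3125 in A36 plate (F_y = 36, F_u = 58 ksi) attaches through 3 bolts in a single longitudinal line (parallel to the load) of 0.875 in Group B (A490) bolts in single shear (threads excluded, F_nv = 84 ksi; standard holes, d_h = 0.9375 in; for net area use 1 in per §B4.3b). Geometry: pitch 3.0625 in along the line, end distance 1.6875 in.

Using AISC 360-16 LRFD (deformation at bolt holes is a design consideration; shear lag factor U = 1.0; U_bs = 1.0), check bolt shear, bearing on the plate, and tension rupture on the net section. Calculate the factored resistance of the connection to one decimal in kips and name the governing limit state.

70.5 kips (net-section rupture governs)

Bolt shear: A_b = π(0.875)²/4 = 0.60132 in². φR_n = 0.75 × 84 × 0.60132 × 3 × 1 = 113.6 kips.
Bearing (0.3125 in plate, F_u = 58 ksi): end bolts L_c = 1.6875 − 0.9375/2 = 1.21875, R_n = min(1.2×1.21875×0.3125×58, 2.4×0.875×0.3125×58) = 26.508 kips/bolt; interior L_c = 3.0625 − 0.9375 = 2.125, R_n = 38.063 kips/bolt. φR_n = 0.75 × (1×26.508 + 2×38.063) = 77.0 kips.
Tension rupture (net): A_n = (6.1875 − 1×1)×0.3125 = 1.6211 in² (U = 1.0, A_e = A_n). φR_n = 0.75 × 58 × 1.6211 = 70.5 kips.
Governing: min(113.6, 77.0, 70.5) = 70.5 kips → net-section rupture.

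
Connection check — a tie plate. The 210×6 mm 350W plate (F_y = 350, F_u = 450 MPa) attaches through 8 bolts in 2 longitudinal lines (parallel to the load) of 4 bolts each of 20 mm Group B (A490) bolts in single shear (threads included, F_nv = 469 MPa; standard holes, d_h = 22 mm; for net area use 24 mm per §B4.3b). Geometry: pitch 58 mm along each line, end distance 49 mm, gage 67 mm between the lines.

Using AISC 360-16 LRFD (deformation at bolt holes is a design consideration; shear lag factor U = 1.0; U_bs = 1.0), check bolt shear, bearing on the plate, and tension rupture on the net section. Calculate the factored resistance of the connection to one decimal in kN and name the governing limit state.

Bolt shear: A_b = π(20)²/4 = 314.16 mm². φR_n = 0.75 × 469 × 314.16 × 8 × 1 = 884.0 kN.
Bearing (6 mm plate, F_u = 450 MPa): end bolts L_c = 49 − 22/2 = 38, R_n = min(1.2×38×6×450, 2.4×20×6×450) = 123.12 kN/bolt; interior L_c = 58 − 22 = 36, R_n = 116.64 kN/bolt. φR_n = 0.75 × (2×123.12 + 6×116.64) = 709.6 kN.
Tension rupture (net): A_n = (210 − 2×24)×6 = 972 mm² (U = 1.0, A_e = A_n). φR_n = 0.75 × 450 × 972 = 328.1 kN.
Governing: min(884.0, 709.6, 328.1) = 328.1 kN → net-section rupture.

328.1 kN (net-section rupture governs)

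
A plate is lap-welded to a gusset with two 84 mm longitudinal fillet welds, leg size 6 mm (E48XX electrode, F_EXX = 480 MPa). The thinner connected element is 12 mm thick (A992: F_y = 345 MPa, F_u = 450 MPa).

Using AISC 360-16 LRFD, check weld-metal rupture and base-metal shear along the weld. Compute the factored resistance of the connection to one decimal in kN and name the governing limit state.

153.9 kN (weld metal governs)

Weld metal: throat = 0.707×6 = 4.242 mm, L = 2×84 = 168 mm. φR_n = 0.75 × 0.6 × 480 × 4.242 × 168 = 153.9 kN.
Base metal shear (12 mm plate): yield φR_n = 1.0×0.6×345×12×168 = 417.3 kN; rupture φR_n = 0.75×0.6×450×12×168 = 408.2 kN; take 408.2 kN (rupture).
Governing: min(153.9, 408.2) = 153.9 kN → weld metal.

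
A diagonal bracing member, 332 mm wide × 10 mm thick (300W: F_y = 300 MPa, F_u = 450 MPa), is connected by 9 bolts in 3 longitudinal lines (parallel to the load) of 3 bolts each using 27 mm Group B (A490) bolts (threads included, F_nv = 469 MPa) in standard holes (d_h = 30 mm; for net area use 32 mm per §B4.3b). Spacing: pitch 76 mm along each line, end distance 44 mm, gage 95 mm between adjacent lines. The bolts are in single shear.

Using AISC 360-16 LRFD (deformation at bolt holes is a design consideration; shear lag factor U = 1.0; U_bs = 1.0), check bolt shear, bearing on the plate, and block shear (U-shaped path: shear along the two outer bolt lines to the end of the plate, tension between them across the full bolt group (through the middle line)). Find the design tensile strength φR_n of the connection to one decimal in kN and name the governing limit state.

Bolt shear: A_b = π(27)²/4 = 572.56 mm². φR_n = 0.75 × 469 × 572.56 × 9 × 1 = 1812.6 kN.
Bearing (10 mm plate, F_u = 450 MPa): end bolts L_c = 44 − 30/2 = 29, R_n = min(1.2×29×10×450, 2.4×27×10×450) = 156.6 kN/bolt; interior L_c = 76 − 30 = 46, R_n = 248.4 kN/bolt. φR_n = 0.75 × (3×156.6 + 6×248.4) = 1470.2 kN.
Block shear: shear path 2×[44+2×76] = 2×196 mm, A_gv = 3920, A_nv = 2×(196 − 2.5×32)×10 = 2320 mm²; tension across gage: (190 − 2×32)×10 = 1260 mm². R_n = min(0.6×450×2320, 0.6×300×3920) + 1.0×450×1260 = min(626.4, 705.6) + 567 = 1193.4 kN. φR_n = 0.75 × 1193.4 = 895.1 kN.
Governing: min(1812.6, 1470.2, 895.1) = 895.1 kN → block shear.

895.1 kN (block shear governs)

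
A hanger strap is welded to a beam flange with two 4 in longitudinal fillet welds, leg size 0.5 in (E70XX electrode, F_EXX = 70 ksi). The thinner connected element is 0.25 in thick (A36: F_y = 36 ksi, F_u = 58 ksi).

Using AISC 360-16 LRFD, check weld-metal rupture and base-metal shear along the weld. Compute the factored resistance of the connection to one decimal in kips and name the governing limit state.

Weld metal: throat = 0.707×0.5 = 0.3535 in, L = 2×4 = 8 in. φR_n = 0.75 × 0.6 × 70 × 0.3535 × 8 = 89.1 kips.
Base metal shear (0.25 in plate): yield φR_n = 1.0×0.6×36×0.25×8 = 43.2 kips; rupture φR_n = 0.75×0.6×58×0.25×8 = 52.2 kips; take 43.2 kips (yield).
Governing: min(89.1, 43.2) = 43.2 kips → base-metal shear.

43.2 kips (base-metal shear governs)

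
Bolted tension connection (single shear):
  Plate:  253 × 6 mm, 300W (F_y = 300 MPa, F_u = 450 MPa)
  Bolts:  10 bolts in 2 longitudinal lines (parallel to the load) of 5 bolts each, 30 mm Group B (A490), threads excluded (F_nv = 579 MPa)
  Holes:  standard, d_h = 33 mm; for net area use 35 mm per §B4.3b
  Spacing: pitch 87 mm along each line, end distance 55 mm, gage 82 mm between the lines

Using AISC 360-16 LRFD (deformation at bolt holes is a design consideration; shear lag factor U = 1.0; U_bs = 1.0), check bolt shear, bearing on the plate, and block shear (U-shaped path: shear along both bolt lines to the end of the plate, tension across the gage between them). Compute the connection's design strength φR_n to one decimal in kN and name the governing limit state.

691.7 kN (block shear governs)

Bolt shear: A_b = π(30)²/4 = 706.86 mm². φR_n = 0.75 × 579 × 706.86 × 10 × 1 = 3069.5 kN.
Bearing (6 mm plate, F_u = 450 MPa): end bolts L_c = 55 − 33/2 = 38.5, R_n = min(1.2×38.5×6×450, 2.4×30×6×450) = 124.74 kN/bolt; interior L_c = 87 − 33 = 54, R_n = 174.96 kN/bolt. φR_n = 0.75 × (2×124.74 + 8×174.96) = 1236.9 kN.
Block shear: shear path 2×[55+4×87] = 2×403 mm, A_gv = 4836, A_nv = 2×(403 − 4.5×35)×6 = 2946 mm²; tension across gage: (82 − 1×35)×6 = 282 mm². R_n = min(0.6×450×2946, 0.6×300×4836) + 1.0×450×282 = min(795.42, 870.48) + 126.9 = 922.32 kN. φR_n = 0.75 × 922.32 = 691.7 kN.
Governing: min(3069.5, 1236.9, 691.7) = 691.7 kN → block shear.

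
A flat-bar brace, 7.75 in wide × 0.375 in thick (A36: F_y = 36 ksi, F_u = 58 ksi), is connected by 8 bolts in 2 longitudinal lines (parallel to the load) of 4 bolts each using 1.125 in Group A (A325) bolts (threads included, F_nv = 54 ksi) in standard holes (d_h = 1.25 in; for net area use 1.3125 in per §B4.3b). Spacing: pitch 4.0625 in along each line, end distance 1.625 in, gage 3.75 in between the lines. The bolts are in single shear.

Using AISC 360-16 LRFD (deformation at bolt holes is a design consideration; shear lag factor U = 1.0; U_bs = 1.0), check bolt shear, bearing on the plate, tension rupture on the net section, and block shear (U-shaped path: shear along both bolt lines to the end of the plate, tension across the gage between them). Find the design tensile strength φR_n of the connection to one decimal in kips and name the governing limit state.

83.6 kips (net-section rupture governs)

Bolt shear: A_b = π(1.125)²/4 = 0.99402 in². φR_n = 0.75 × 54 × 0.99402 × 8 × 1 = 322.1 kips.
Bearing (0.375 in plate, F_u = 58 ksi): end bolts L_c = 1.625 − 1.25/2 = 1, R_n = min(1.2×1×0.375×58, 2.4×1.125×0.375×58) = 26.1 kips/bolt; interior L_c = 4.0625 − 1.25 = 2.8125, R_n = 58.725 kips/bolt. φR_n = 0.75 × (2×26.1 + 6×58.725) = 303.4 kips.
Tension rupture (net): A_n = (7.75 − 2×1.3125)×0.375 = 1.9219 in² (U = 1.0, A_e = A_n). φR_n = 0.75 × 58 × 1.9219 = 83.6 kips.
Block shear: shear path 2×[1.625+3×4.0625] = 2×13.8125 in, A_gv = 10.359, A_nv = 2×(13.8125 − 3.5×1.3125)×0.375 = 6.9141 in²; tension across gage: (3.75 − 1×1.3125)×0.375 = 0.91406 in². R_n = min(0.6×58×6.9141, 0.6×36×10.359) + 1.0×58×0.91406 = min(240.61, 223.75) + 53.015 = 276.77 kips. φR_n = 0.75 × 276.77 = 207.6 kips.
Governing: min(322.1, 303.4, 83.6, 207.6) = 83.6 kips → net-section rupture.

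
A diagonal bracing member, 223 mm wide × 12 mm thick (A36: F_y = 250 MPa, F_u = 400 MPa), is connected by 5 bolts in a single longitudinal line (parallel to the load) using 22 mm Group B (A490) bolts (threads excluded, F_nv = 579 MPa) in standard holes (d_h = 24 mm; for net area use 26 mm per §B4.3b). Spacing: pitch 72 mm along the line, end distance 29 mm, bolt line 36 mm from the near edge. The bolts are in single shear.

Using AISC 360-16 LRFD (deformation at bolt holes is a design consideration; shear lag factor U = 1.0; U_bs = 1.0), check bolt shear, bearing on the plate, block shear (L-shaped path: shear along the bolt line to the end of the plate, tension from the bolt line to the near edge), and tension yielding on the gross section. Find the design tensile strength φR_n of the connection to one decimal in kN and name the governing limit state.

510.8 kN (block shear governs)

Bolt shear: A_b = π(22)²/4 = 380.13 mm². φR_n = 0.75 × 579 × 380.13 × 5 × 1 = 825.4 kN.
Bearing (12 mm plate, F_u = 400 MPa): end bolts L_c = 29 − 24/2 = 17, R_n = min(1.2×17×12×400, 2.4×22×12×400) = 97.92 kN/bolt; interior L_c = 72 − 24 = 48, R_n = 253.44 kN/bolt. φR_n = 0.75 × (1×97.92 + 4×253.44) = 833.8 kN.
Block shear: shear path 1×[29+4×72] = 1×317 mm, A_gv = 3804, A_nv = 1×(317 − 4.5×26)×12 = 2400 mm²; tension to near edge: (36 − 0.5×26)×12 = 276 mm². R_n = min(0.6×400×2400, 0.6×250×3804) + 1.0×400×276 = min(576, 570.6) + 110.4 = 681 kN. φR_n = 0.75 × 681 = 510.8 kN.
Tension yield (gross): A_g = 223×12 = 2676 mm². φR_n = 0.90 × 250 × 2676 = 602.1 kN.
Governing: min(825.4, 833.8, 510.8, 602.1) = 510.8 kN → block shear.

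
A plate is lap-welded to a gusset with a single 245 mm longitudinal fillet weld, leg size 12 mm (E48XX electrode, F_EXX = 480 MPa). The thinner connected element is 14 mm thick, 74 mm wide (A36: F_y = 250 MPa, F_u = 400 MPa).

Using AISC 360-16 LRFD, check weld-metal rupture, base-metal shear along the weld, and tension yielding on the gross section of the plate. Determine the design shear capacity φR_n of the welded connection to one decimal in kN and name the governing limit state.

233.1 kN (gross-section yield governs)

Weld metal: throat = 0.707×12 = 8.484 mm, L = 245 mm. φR_n = 0.75 × 0.6 × 480 × 8.484 × 245 = 449.0 kN.
Base metal shear (14 mm plate): yield φR_n = 1.0×0.6×250×14×245 = 514.5 kN; rupture φR_n = 0.75×0.6×400×14×245 = 617.4 kN; take 514.5 kN (yield).
Tension yield (gross): A_g = 74×14 = 1036 mm². φR_n = 0.90 × 250 × 1036 = 233.1 kN.
Governing: min(449.0, 514.5, 233.1) = 233.1 kN → gross-section yield.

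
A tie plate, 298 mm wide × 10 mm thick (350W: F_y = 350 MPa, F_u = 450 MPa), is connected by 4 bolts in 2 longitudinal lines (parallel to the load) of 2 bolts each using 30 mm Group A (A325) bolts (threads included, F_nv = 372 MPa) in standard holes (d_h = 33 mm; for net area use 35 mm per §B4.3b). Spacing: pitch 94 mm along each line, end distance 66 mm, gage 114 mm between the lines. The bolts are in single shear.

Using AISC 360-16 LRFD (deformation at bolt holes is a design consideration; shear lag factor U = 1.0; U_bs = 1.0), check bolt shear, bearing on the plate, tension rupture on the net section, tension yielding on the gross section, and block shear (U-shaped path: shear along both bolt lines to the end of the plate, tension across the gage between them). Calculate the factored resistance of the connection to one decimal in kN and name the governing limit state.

702.0 kN (block shear governs)

Bolt shear: A_b = π(30)²/4 = 706.86 mm². φR_n = 0.75 × 372 × 706.86 × 4 × 1 = 788.9 kN.
Bearing (10 mm plate, F_u = 450 MPa): end bolts L_c = 66 − 33/2 = 49.5, R_n = min(1.2×49.5×10×450, 2.4×30×10×450) = 267.3 kN/bolt; interior L_c = 94 − 33 = 61, R_n = 324 kN/bolt. φR_n = 0.75 × (2×267.3 + 2×324) = 887.0 kN.
Tension rupture (net): A_n = (298 − 2×35)×10 = 2280 mm² (U = 1.0, A_e = A_n). φR_n = 0.75 × 450 × 2280 = 769.5 kN.
Tension yield (gross): A_g = 298×10 = 2980 mm². φR_n = 0.90 × 350 × 2980 = 938.7 kN.
Block shear: shear path 2×[66+1×94] = 2×160 mm, A_gv = 3200, A_nv = 2×(160 − 1.5×35)×10 = 2150 mm²; tension across gage: (114 − 1×35)×10 = 790 mm². R_n = min(0.6×450×2150, 0.6×350×3200) + 1.0×450×790 = min(580.5, 672) + 355.5 = 936 kN. φR_n = 0.75 × 936 = 702.0 kN.
Governing: min(788.9, 887.0, 769.5, 938.7, 702.0) = 702.0 kN → block shear.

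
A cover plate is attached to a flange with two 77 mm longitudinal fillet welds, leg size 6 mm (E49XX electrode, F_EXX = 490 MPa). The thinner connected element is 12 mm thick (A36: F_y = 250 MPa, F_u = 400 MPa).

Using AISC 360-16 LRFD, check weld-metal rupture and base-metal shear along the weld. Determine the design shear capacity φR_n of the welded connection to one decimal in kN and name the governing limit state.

144.0 kN (weld metal governs)

Weld metal: throat = 0.707×6 = 4.242 mm, L = 2×77 = 154 mm. φR_n = 0.75 × 0.6 × 490 × 4.242 × 154 = 144.0 kN.
Base metal shear (12 mm plate): yield φR_n = 1.0×0.6×250×12×154 = 277.2 kN; rupture φR_n = 0.75×0.6×400×12×154 = 332.6 kN; take 277.2 kN (yield).
Governing: min(144.0, 277.2) = 144.0 kN → weld metal.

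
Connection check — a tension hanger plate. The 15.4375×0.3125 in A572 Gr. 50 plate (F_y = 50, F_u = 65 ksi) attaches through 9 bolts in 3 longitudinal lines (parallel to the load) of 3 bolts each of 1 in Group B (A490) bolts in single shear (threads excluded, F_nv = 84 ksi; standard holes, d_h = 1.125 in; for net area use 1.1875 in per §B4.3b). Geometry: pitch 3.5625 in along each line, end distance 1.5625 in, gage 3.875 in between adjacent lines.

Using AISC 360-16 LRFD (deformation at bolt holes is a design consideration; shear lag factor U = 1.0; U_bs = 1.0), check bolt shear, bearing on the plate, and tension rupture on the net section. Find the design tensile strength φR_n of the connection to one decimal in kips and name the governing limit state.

180.9 kips (net-section rupture governs)

Bolt shear: A_b = π(1)²/4 = 0.7854 in². φR_n = 0.75 × 84 × 0.7854 × 9 × 1 = 445.3 kips.
Bearing (0.3125 in plate, F_u = 65 ksi): end bolts L_c = 1.5625 − 1.125/2 = 1, R_n = min(1.2×1×0.3125×65, 2.4×1×0.3125×65) = 24.375 kips/bolt; interior L_c = 3.5625 − 1.125 = 2.4375, R_n = 48.75 kips/bolt. φR_n = 0.75 × (3×24.375 + 6×48.75) = 274.2 kips.
Tension rupture (net): A_n = (15.4375 − 3×1.1875)×0.3125 = 3.7109 in² (U = 1.0, A_e = A_n). φR_n = 0.75 × 65 × 3.7109 = 180.9 kips.
Governing: min(445.3, 274.2, 180.9) = 180.9 kips → net-section rupture.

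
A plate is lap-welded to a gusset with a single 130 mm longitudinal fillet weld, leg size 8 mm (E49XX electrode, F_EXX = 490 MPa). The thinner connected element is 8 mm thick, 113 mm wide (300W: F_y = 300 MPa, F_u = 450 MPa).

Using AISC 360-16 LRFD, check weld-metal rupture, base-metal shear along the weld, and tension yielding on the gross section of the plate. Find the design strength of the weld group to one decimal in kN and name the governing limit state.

162.1 kN (weld metal governs)

Weld metal: throat = 0.707×8 = 5.656 mm, L = 130 mm. φR_n = 0.75 × 0.6 × 490 × 5.656 × 130 = 162.1 kN.
Base metal shear (8 mm plate): yield φR_n = 1.0×0.6×300×8×130 = 187.2 kN; rupture φR_n = 0.75×0.6×450×8×130 = 210.6 kN; take 187.2 kN (yield).
Tension yield (gross): A_g = 113×8 = 904 mm². φR_n = 0.90 × 300 × 904 = 244.1 kN.
Governing: min(162.1, 187.2, 244.1) = 162.1 kN → weld metal.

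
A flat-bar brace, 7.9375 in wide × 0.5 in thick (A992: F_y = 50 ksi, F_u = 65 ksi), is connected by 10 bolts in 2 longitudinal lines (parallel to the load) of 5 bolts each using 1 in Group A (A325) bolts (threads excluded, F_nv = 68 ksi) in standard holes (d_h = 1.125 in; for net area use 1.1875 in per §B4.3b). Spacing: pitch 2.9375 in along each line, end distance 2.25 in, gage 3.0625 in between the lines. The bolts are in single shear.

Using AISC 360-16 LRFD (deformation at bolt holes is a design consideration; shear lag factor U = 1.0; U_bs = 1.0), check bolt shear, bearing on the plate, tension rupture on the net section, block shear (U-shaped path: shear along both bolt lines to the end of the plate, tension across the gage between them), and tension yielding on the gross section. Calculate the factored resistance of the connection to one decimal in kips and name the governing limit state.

135.6 kips (net-section rupture governs)

Bolt shear: A_b = π(1)²/4 = 0.7854 in². φR_n = 0.75 × 68 × 0.7854 × 10 × 1 = 400.6 kips.
Bearing (0.5 in plate, F_u = 65 ksi): end bolts L_c = 2.25 − 1.125/2 = 1.6875, R_n = min(1.2×1.6875×0.5×65, 2.4×1×0.5×65) = 65.813 kips/bolt; interior L_c = 2.9375 − 1.125 = 1.8125, R_n = 70.688 kips/bolt. φR_n = 0.75 × (2×65.813 + 8×70.688) = 522.8 kips.
Tension rupture (net): A_n = (7.9375 − 2×1.1875)×0.5 = 2.7813 in² (U = 1.0, A_e = A_n). φR_n = 0.75 × 65 × 2.7813 = 135.6 kips.
Block shear: shear path 2×[2.25+4×2.9375] = 2×14 in, A_gv = 14, A_nv = 2×(14 − 4.5×1.1875)×0.5 = 8.6563 in²; tension across gage: (3.0625 − 1×1.1875)×0.5 = 0.9375 in². R_n = min(0.6×65×8.6563, 0.6×50×14) + 1.0×65×0.9375 = min(337.6, 420) + 60.938 = 398.54 kips. φR_n = 0.75 × 398.54 = 298.9 kips.
Tension yield (gross): A_g = 7.9375×0.5 = 3.9688 in². φR_n = 0.90 × 50 × 3.9688 = 178.6 kips.
Governing: min(400.6, 522.8, 135.6, 298.9, 178.6) = 135.6 kips → net-section rupture.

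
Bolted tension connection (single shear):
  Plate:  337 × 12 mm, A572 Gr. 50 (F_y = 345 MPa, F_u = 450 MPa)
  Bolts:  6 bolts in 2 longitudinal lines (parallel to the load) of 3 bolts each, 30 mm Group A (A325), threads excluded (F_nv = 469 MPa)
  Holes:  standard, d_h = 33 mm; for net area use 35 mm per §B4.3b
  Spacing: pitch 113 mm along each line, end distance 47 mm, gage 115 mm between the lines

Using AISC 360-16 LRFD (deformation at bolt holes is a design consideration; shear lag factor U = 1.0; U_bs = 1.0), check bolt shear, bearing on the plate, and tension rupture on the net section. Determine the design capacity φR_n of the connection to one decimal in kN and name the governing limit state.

1081.4 kN (net-section rupture governs)

Bolt shear: A_b = π(30)²/4 = 706.86 mm². φR_n = 0.75 × 469 × 706.86 × 6 × 1 = 1491.8 kN.
Bearing (12 mm plate, F_u = 450 MPa): end bolts L_c = 47 − 33/2 = 30.5, R_n = min(1.2×30.5×12×450, 2.4×30×12×450) = 197.64 kN/bolt; interior L_c = 113 − 33 = 80, R_n = 388.8 kN/bolt. φR_n = 0.75 × (2×197.64 + 4×388.8) = 1462.9 kN.
Tension rupture (net): A_n = (337 − 2×35)×12 = 3204 mm² (U = 1.0, A_e = A_n). φR_n = 0.75 × 450 × 3204 = 1081.4 kN.
Governing: min(1491.8, 1462.9, 1081.4) = 1081.4 kN → net-section rupture.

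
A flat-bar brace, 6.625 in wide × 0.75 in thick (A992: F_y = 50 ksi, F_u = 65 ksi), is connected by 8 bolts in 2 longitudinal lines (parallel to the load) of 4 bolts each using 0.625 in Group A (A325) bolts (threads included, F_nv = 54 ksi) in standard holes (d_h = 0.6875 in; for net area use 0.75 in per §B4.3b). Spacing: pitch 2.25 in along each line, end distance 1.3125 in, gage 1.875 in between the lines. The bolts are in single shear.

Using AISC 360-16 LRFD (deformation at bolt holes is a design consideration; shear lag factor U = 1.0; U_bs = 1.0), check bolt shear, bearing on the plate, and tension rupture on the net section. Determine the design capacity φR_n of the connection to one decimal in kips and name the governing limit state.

Bolt shear: A_b = π(0.625)²/4 = 0.3068 in². φR_n = 0.75 × 54 × 0.3068 × 8 × 1 = 99.4 kips.
Bearing (0.75 in plate, F_u = 65 ksi): end bolts L_c = 1.3125 − 0.6875/2 = 0.96875, R_n = min(1.2×0.96875×0.75×65, 2.4×0.625×0.75×65) = 56.672 kips/bolt; interior L_c = 2.25 − 0.6875 = 1.5625, R_n = 73.125 kips/bolt. φR_n = 0.75 × (2×56.672 + 6×73.125) = 414.1 kips.
Tension rupture (net): A_n = (6.625 − 2×0.75)×0.75 = 3.8438 in² (U = 1.0, A_e = A_n). φR_n = 0.75 × 65 × 3.8438 = 187.4 kips.
Governing: min(99.4, 414.1, 187.4) = 99.4 kips → bolt shear.

99.4 kips (bolt shear governs)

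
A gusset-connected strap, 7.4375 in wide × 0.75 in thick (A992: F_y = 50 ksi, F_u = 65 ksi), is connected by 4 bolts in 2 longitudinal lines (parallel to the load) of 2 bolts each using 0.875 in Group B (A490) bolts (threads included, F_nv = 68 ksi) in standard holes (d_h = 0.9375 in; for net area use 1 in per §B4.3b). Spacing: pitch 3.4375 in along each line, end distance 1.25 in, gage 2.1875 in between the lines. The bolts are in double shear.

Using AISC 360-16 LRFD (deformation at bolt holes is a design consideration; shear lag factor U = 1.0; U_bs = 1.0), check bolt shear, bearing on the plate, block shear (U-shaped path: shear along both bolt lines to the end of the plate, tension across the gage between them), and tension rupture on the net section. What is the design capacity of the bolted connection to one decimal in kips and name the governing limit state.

183.3 kips (block shear governs)

Bolt shear: A_b = π(0.875)²/4 = 0.60132 in². φR_n = 0.75 × 68 × 0.60132 × 4 × 2 = 245.3 kips.
Bearing (0.75 in plate, F_u = 65 ksi): end bolts L_c = 1.25 − 0.9375/2 = 0.78125, R_n = min(1.2×0.78125×0.75×65, 2.4×0.875×0.75×65) = 45.703 kips/bolt; interior L_c = 3.4375 − 0.9375 = 2.5, R_n = 102.38 kips/bolt. φR_n = 0.75 × (2×45.703 + 2×102.38) = 222.1 kips.
Block shear: shear path 2×[1.25+1×3.4375] = 2×4.6875 in, A_gv = 7.0313, A_nv = 2×(4.6875 − 1.5×1)×0.75 = 4.7813 in²; tension across gage: (2.1875 − 1×1)×0.75 = 0.89063 in². R_n = min(0.6×65×4.7813, 0.6×50×7.0313) + 1.0×65×0.89063 = min(186.47, 210.94) + 57.891 = 244.36 kips. φR_n = 0.75 × 244.36 = 183.3 kips.
Tension rupture (net): A_n = (7.4375 − 2×1)×0.75 = 4.0781 in² (U = 1.0, A_e = A_n). φR_n = 0.75 × 65 × 4.0781 = 198.8 kips.
Governing: min(245.3, 222.1, 183.3, 198.8) = 183.3 kips → block shear.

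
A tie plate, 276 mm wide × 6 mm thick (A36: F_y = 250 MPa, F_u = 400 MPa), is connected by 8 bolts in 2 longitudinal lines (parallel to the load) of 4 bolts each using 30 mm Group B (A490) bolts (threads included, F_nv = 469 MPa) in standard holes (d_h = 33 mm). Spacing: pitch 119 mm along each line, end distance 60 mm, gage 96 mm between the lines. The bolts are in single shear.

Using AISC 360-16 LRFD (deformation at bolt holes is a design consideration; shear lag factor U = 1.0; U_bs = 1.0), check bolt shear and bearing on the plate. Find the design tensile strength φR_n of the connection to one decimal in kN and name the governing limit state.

Bolt shear: A_b = π(30)²/4 = 706.86 mm². φR_n = 0.75 × 469 × 706.86 × 8 × 1 = 1989.1 kN.
Bearing (6 mm plate, F_u = 400 MPa): end bolts L_c = 60 − 33/2 = 43.5, R_n = min(1.2×43.5×6×400, 2.4×30×6×400) = 125.28 kN/bolt; interior L_c = 119 − 33 = 86, R_n = 172.8 kN/bolt. φR_n = 0.75 × (2×125.28 + 6×172.8) = 965.5 kN.
Governing: min(1989.1, 965.5) = 965.5 kN → bearing.

965.5 kN (bearing governs)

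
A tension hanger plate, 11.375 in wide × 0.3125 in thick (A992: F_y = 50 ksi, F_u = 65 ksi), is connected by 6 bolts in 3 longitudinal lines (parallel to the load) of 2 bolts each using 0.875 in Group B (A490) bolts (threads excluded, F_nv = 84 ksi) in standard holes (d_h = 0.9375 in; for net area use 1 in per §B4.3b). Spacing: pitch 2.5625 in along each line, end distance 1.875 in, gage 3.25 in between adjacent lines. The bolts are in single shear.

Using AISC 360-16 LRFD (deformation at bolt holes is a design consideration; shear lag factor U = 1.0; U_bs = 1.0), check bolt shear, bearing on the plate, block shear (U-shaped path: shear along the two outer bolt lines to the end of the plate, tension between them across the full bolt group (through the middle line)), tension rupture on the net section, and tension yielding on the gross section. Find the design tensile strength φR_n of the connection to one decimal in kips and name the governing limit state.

Bolt shear: A_b = π(0.875)²/4 = 0.60132 in². φR_n = 0.75 × 84 × 0.60132 × 6 × 1 = 227.3 kips.
Bearing (0.3125 in plate, F_u = 65 ksi): end bolts L_c = 1.875 − 0.9375/2 = 1.40625, R_n = min(1.2×1.40625×0.3125×65, 2.4×0.875×0.3125×65) = 34.277 kips/bolt; interior L_c = 2.5625 − 0.9375 = 1.625, R_n = 39.609 kips/bolt. φR_n = 0.75 × (3×34.277 + 3×39.609) = 166.2 kips.
Block shear: shear path 2×[1.875+1×2.5625] = 2×4.4375 in, A_gv = 2.7734, A_nv = 2×(4.4375 − 1.5×1)×0.3125 = 1.8359 in²; tension across gage: (6.5 − 2×1)×0.3125 = 1.4063 in². R_n = min(0.6×65×1.8359, 0.6×50×2.7734) + 1.0×65×1.4063 = min(71.6, 83.202) + 91.41 = 163.01 kips. φR_n = 0.75 × 163.01 = 122.3 kips.
Tension rupture (net): A_n = (11.375 − 3×1)×0.3125 = 2.6172 in² (U = 1.0, A_e = A_n). φR_n = 0.75 × 65 × 2.6172 = 127.6 kips.
Tension yield (gross): A_g = 11.375×0.3125 = 3.5547 in². φR_n = 0.90 × 50 × 3.5547 = 160.0 kips.
Governing: min(227.3, 166.2, 122.3, 127.6, 160.0) = 122.3 kips → block shear.

122.3 kips (block shear governs)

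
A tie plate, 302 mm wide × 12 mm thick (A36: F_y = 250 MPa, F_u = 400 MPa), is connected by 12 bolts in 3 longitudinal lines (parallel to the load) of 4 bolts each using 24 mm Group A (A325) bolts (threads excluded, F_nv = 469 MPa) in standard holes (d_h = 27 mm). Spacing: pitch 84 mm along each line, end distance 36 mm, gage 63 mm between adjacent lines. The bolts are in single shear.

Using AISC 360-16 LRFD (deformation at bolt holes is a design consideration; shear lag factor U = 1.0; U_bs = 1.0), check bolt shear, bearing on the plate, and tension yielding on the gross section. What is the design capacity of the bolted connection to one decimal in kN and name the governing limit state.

Bolt shear: A_b = π(24)²/4 = 452.39 mm². φR_n = 0.75 × 469 × 452.39 × 12 × 1 = 1909.5 kN.
Bearing (12 mm plate, F_u = 400 MPa): end bolts L_c = 36 − 27/2 = 22.5, R_n = min(1.2×22.5×12×400, 2.4×24×12×400) = 129.6 kN/bolt; interior L_c = 84 − 27 = 57, R_n = 276.48 kN/bolt. φR_n = 0.75 × (3×129.6 + 9×276.48) = 2157.8 kN.
Tension yield (gross): A_g = 302×12 = 3624 mm². φR_n = 0.90 × 250 × 3624 = 815.4 kN.
Governing: min(1909.5, 2157.8, 815.4) = 815.4 kN → gross-section yield.

815.4 kN (gross-section yield governs)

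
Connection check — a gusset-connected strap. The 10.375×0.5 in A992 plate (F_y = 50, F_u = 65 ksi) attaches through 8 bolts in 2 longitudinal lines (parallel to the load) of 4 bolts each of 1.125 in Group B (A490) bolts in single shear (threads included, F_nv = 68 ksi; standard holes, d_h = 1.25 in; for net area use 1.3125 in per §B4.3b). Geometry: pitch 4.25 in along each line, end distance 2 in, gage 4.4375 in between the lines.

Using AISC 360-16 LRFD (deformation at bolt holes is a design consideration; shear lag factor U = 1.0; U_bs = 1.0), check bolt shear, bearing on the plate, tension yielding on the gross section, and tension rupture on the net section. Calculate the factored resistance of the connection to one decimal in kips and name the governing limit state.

188.9 kips (net-section rupture governs)

Bolt shear: A_b = π(1.125)²/4 = 0.99402 in². φR_n = 0.75 × 68 × 0.99402 × 8 × 1 = 405.6 kips.
Bearing (0.5 in plate, F_u = 65 ksi): end bolts L_c = 2 − 1.25/2 = 1.375, R_n = min(1.2×1.375×0.5×65, 2.4×1.125×0.5×65) = 53.625 kips/bolt; interior L_c = 4.25 − 1.25 = 3, R_n = 87.75 kips/bolt. φR_n = 0.75 × (2×53.625 + 6×87.75) = 475.3 kips.
Tension yield (gross): A_g = 10.375×0.5 = 5.1875 in². φR_n = 0.90 × 50 × 5.1875 = 233.4 kips.
Tension rupture (net): A_n = (10.375 − 2×1.3125)×0.5 = 3.875 in² (U = 1.0, A_e = A_n). φR_n = 0.75 × 65 × 3.875 = 188.9 kips.
Governing: min(405.6, 475.3, 233.4, 188.9) = 188.9 kips → net-section rupture.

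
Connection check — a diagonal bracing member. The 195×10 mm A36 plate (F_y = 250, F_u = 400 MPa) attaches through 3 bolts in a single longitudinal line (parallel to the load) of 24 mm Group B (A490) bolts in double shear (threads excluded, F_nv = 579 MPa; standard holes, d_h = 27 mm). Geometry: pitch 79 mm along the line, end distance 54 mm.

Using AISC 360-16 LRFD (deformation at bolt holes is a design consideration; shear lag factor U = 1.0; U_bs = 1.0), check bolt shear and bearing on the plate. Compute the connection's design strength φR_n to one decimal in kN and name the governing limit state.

Bolt shear: A_b = π(24)²/4 = 452.39 mm². φR_n = 0.75 × 579 × 452.39 × 3 × 2 = 1178.7 kN.
Bearing (10 mm plate, F_u = 400 MPa): end bolts L_c = 54 − 27/2 = 40.5, R_n = min(1.2×40.5×10×400, 2.4×24×10×400) = 194.4 kN/bolt; interior L_c = 79 − 27 = 52, R_n = 230.4 kN/bolt. φR_n = 0.75 × (1×194.4 + 2×230.4) = 491.4 kN.
Governing: min(1178.7, 491.4) = 491.4 kN → bearing.

491.4 kN (bearing governs)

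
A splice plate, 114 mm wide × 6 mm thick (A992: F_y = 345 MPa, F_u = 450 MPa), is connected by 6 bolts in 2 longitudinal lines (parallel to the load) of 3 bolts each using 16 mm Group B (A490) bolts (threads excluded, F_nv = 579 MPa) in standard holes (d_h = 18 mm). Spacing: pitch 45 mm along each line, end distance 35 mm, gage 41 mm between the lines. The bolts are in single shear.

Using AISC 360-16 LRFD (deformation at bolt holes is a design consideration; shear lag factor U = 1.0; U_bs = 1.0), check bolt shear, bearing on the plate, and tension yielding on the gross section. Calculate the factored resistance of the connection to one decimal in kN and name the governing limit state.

Bolt shear: A_b = π(16)²/4 = 201.06 mm². φR_n = 0.75 × 579 × 201.06 × 6 × 1 = 523.9 kN.
Bearing (6 mm plate, F_u = 450 MPa): end bolts L_c = 35 − 18/2 = 26, R_n = min(1.2×26×6×450, 2.4×16×6×450) = 84.24 kN/bolt; interior L_c = 45 − 18 = 27, R_n = 87.48 kN/bolt. φR_n = 0.75 × (2×84.24 + 4×87.48) = 388.8 kN.
Tension yield (gross): A_g = 114×6 = 684 mm². φR_n = 0.90 × 345 × 684 = 212.4 kN.
Governing: min(523.9, 388.8, 212.4) = 212.4 kN → gross-section yield.

212.4 kN (gross-section yield governs)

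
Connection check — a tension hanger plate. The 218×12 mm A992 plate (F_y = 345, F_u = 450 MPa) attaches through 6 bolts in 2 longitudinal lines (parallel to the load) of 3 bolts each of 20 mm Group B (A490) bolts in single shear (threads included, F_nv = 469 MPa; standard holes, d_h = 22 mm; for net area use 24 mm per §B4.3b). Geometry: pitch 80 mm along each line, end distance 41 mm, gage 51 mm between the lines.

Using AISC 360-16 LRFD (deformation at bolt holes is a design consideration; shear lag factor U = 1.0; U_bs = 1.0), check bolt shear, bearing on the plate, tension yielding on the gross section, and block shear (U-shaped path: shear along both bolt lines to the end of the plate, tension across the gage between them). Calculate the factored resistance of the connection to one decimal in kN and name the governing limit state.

Bolt shear: A_b = π(20)²/4 = 314.16 mm². φR_n = 0.75 × 469 × 314.16 × 6 × 1 = 663.0 kN.
Bearing (12 mm plate, F_u = 450 MPa): end bolts L_c = 41 − 22/2 = 30, R_n = min(1.2×30×12×450, 2.4×20×12×450) = 194.4 kN/bolt; interior L_c = 80 − 22 = 58, R_n = 259.2 kN/bolt. φR_n = 0.75 × (2×194.4 + 4×259.2) = 1069.2 kN.
Tension yield (gross): A_g = 218×12 = 2616 mm². φR_n = 0.90 × 345 × 2616 = 812.3 kN.
Block shear: shear path 2×[41+2×80] = 2×201 mm, A_gv = 4824, A_nv = 2×(201 − 2.5×24)×12 = 3384 mm²; tension across gage: (51 − 1×24)×12 = 324 mm². R_n = min(0.6×450×3384, 0.6×345×4824) + 1.0×450×324 = min(913.68, 998.57) + 145.8 = 1059.5 kN. φR_n = 0.75 × 1059.5 = 794.6 kN.
Governing: min(663.0, 1069.2, 812.3, 794.6) = 663.0 kN → bolt shear.

663.0 kN (bolt shear governs)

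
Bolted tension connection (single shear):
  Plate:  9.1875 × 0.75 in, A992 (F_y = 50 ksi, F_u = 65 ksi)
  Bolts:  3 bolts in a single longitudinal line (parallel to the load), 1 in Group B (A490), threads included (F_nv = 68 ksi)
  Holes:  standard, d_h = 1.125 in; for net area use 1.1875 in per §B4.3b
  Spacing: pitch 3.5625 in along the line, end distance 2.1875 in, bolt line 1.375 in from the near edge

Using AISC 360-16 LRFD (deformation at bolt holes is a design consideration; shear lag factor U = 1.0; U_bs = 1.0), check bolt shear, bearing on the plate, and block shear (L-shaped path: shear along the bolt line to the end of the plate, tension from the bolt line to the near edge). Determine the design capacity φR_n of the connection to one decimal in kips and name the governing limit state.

Bolt shear: A_b = π(1)²/4 = 0.7854 in². φR_n = 0.75 × 68 × 0.7854 × 3 × 1 = 120.2 kips.
Bearing (0.75 in plate, F_u = 65 ksi): end bolts L_c = 2.1875 − 1.125/2 = 1.625, R_n = min(1.2×1.625×0.75×65, 2.4×1×0.75×65) = 95.063 kips/bolt; interior L_c = 3.5625 − 1.125 = 2.4375, R_n = 117 kips/bolt. φR_n = 0.75 × (1×95.063 + 2×117) = 246.8 kips.
Block shear: shear path 1×[2.1875+2×3.5625] = 1×9.3125 in, A_gv = 6.9844, A_nv = 1×(9.3125 − 2.5×1.1875)×0.75 = 4.7578 in²; tension to near edge: (1.375 − 0.5×1.1875)×0.75 = 0.58594 in². R_n = min(0.6×65×4.7578, 0.6×50×6.9844) + 1.0×65×0.58594 = min(185.55, 209.53) + 38.086 = 223.64 kips. φR_n = 0.75 × 223.64 = 167.7 kips.
Governing: min(120.2, 246.8, 167.7) = 120.2 kips → bolt shear.

120.2 kips (bolt shear governs)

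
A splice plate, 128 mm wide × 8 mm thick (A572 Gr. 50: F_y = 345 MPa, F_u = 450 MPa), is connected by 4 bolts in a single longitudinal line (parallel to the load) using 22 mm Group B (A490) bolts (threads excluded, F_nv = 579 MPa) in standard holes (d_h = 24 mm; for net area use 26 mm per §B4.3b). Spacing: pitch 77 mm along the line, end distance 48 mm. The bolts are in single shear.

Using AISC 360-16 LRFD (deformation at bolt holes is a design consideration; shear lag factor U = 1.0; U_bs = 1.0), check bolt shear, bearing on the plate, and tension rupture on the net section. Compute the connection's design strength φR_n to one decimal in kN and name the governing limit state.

275.4 kN (net-section rupture governs)

Bolt shear: A_b = π(22)²/4 = 380.13 mm². φR_n = 0.75 × 579 × 380.13 × 4 × 1 = 660.3 kN.
Bearing (8 mm plate, F_u = 450 MPa): end bolts L_c = 48 − 24/2 = 36, R_n = min(1.2×36×8×450, 2.4×22×8×450) = 155.52 kN/bolt; interior L_c = 77 − 24 = 53, R_n = 190.08 kN/bolt. φR_n = 0.75 × (1×155.52 + 3×190.08) = 544.3 kN.
Tension rupture (net): A_n = (128 − 1×26)×8 = 816 mm² (U = 1.0, A_e = A_n). φR_n = 0.75 × 450 × 816 = 275.4 kN.
Governing: min(660.3, 544.3, 275.4) = 275.4 kN → net-section rupture.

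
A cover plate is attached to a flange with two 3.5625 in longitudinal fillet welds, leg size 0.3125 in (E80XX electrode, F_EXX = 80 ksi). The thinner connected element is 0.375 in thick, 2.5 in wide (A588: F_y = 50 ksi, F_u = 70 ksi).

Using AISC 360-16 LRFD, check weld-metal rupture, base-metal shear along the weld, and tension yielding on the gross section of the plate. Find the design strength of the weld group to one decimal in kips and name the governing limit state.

Weld metal: throat = 0.707×0.3125 = 0.22094 in, L = 2×3.5625 = 7.125 in. φR_n = 0.75 × 0.6 × 80 × 0.22094 × 7.125 = 56.7 kips.
Base metal shear (0.375 in plate): yield φR_n = 1.0×0.6×50×0.375×7.125 = 80.2 kips; rupture φR_n = 0.75×0.6×70×0.375×7.125 = 84.2 kips; take 80.2 kips (yield).
Tension yield (gross): A_g = 2.5×0.375 = 0.9375 in². φR_n = 0.90 × 50 × 0.9375 = 42.2 kips.
Governing: min(56.7, 80.2, 42.2) = 42.2 kips → gross-section yield.

42.2 kips (gross-section yield governs)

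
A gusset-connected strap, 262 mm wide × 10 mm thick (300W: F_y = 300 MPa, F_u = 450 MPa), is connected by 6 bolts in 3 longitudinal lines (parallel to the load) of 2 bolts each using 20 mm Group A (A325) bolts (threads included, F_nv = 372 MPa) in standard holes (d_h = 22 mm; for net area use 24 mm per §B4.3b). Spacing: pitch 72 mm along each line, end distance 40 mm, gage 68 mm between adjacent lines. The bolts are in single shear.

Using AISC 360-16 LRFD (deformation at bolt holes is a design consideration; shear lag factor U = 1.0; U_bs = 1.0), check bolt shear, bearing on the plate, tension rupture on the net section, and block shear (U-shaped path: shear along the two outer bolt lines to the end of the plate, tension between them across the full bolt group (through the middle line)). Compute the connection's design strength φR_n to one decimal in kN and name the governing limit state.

Bolt shear: A_b = π(20)²/4 = 314.16 mm². φR_n = 0.75 × 372 × 314.16 × 6 × 1 = 525.9 kN.
Bearing (10 mm plate, F_u = 450 MPa): end bolts L_c = 40 − 22/2 = 29, R_n = min(1.2×29×10×450, 2.4×20×10×450) = 156.6 kN/bolt; interior L_c = 72 − 22 = 50, R_n = 216 kN/bolt. φR_n = 0.75 × (3×156.6 + 3×216) = 838.4 kN.
Tension rupture (net): A_n = (262 − 3×24)×10 = 1900 mm² (U = 1.0, A_e = A_n). φR_n = 0.75 × 450 × 1900 = 641.3 kN.
Block shear: shear path 2×[40+1×72] = 2×112 mm, A_gv = 2240, A_nv = 2×(112 − 1.5×24)×10 = 1520 mm²; tension across gage: (136 − 2×24)×10 = 880 mm². R_n = min(0.6×450×1520, 0.6×300×2240) + 1.0×450×880 = min(410.4, 403.2) + 396 = 799.2 kN. φR_n = 0.75 × 799.2 = 599.4 kN.
Governing: min(525.9, 838.4, 641.3, 599.4) = 525.9 kN → bolt shear.

525.9 kN (bolt shear governs)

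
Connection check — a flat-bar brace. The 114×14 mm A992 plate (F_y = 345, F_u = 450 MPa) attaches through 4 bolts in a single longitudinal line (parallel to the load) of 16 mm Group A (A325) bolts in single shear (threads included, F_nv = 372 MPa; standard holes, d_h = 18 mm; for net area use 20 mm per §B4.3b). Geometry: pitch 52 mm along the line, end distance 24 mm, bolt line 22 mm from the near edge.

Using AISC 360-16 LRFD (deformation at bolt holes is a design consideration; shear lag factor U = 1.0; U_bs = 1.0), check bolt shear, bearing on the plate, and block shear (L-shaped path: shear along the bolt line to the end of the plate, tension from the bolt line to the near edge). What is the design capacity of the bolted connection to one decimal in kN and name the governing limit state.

224.4 kN (bolt shear governs)

Bolt shear: A_b = π(16)²/4 = 201.06 mm². φR_n = 0.75 × 372 × 201.06 × 4 × 1 = 224.4 kN.
Bearing (14 mm plate, F_u = 450 MPa): end bolts L_c = 24 − 18/2 = 15, R_n = min(1.2×15×14×450, 2.4×16×14×450) = 113.4 kN/bolt; interior L_c = 52 − 18 = 34, R_n = 241.92 kN/bolt. φR_n = 0.75 × (1×113.4 + 3×241.92) = 629.4 kN.
Block shear: shear path 1×[24+3×52] = 1×180 mm, A_gv = 2520, A_nv = 1×(180 − 3.5×20)×14 = 1540 mm²; tension to near edge: (22 − 0.5×20)×14 = 168 mm². R_n = min(0.6×450×1540, 0.6×345×2520) + 1.0×450×168 = min(415.8, 521.64) + 75.6 = 491.4 kN. φR_n = 0.75 × 491.4 = 368.6 kN.
Governing: min(224.4, 629.4, 368.6) = 224.4 kN → bolt shear.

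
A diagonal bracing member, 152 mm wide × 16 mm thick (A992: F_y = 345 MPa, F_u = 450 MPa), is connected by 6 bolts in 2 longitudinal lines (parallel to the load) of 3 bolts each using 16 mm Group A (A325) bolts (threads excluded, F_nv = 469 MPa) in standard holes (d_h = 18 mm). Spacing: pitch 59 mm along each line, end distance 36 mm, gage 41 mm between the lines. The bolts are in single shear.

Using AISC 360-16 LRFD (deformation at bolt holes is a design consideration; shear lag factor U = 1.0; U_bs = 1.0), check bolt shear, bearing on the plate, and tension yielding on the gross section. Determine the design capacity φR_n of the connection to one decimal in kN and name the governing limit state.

Bolt shear: A_b = π(16)²/4 = 201.06 mm². φR_n = 0.75 × 469 × 201.06 × 6 × 1 = 424.3 kN.
Bearing (16 mm plate, F_u = 450 MPa): end bolts L_c = 36 − 18/2 = 27, R_n = min(1.2×27×16×450, 2.4×16×16×450) = 233.28 kN/bolt; interior L_c = 59 − 18 = 41, R_n = 276.48 kN/bolt. φR_n = 0.75 × (2×233.28 + 4×276.48) = 1179.4 kN.
Tension yield (gross): A_g = 152×16 = 2432 mm². φR_n = 0.90 × 345 × 2432 = 755.1 kN.
Governing: min(424.3, 1179.4, 755.1) = 424.3 kN → bolt shear.

424.3 kN (bolt shear governs)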